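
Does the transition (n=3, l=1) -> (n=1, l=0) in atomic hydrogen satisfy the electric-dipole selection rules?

Initial l = 1, final l = 0, so Δl = -1. E1 requires Δl = ±1: ✓.
All E1 selection rules are satisfied.

allowed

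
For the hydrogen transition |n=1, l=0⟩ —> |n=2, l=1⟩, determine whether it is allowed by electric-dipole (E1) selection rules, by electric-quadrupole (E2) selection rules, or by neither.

Δl = 1 − 0 = +1; l_i + l_f = 1.
E1 (Δl = ±1): satisfied.
E2 (Δl = 0,±2, l_i+l_f ≥ 2): not satisfied.

E1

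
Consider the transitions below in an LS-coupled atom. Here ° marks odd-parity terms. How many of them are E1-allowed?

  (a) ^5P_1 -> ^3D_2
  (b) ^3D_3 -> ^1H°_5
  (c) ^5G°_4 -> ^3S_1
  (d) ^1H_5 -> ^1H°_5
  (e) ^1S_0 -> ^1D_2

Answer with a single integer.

1

(a) forbidden (parity, ΔS fail)
(b) forbidden (ΔS, ΔL, ΔJ fail)
(c) forbidden (ΔS, ΔL, ΔJ fail)
(d) allowed
(e) forbidden (parity, ΔL, ΔJ fail)
Total allowed: 1 of 5.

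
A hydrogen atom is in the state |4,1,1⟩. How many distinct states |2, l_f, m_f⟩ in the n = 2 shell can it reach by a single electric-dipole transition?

1

E1 requires Δl = ±1, so l_f ∈ {0, 2}; with 0 ≤ l_f ≤ n_f−1 = 1, the allowed l_f values are {0}.
For l_f = 0: m_f ∈ {m_i−1, m_i, m_i+1} ∩ [−0, 0] = {0} → 1 state.
Total: 1.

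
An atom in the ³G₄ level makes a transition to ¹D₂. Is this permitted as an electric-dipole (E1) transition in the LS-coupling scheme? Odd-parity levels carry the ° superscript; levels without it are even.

Reading off the term symbols: S 1→0, L 4→2, J 4→2, parity even→even.
Parity must change: even → even — violated.
ΔS = 0: S: 1 → 0 — violated.
ΔL = 0, ±1 (not L=0↔0): L: 4 → 2, ΔL = -2 — violated.
ΔJ = 0, ±1 (not J=0↔0): J: 4 → 2, ΔJ = -2 — violated.
Rule(s) violated: parity, ΔS, ΔL, ΔJ.

forbidden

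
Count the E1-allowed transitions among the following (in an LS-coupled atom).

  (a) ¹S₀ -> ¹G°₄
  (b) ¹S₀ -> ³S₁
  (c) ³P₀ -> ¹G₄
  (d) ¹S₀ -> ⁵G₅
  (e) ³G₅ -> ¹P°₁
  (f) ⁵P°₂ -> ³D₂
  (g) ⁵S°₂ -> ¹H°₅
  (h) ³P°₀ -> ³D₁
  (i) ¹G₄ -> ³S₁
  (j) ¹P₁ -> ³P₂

(a) forbidden (ΔL, ΔJ fail)
(b) forbidden (parity, ΔS, ΔL fail)
(c) forbidden (parity, ΔS, ΔL, ΔJ fail)
(d) forbidden (parity, ΔS, ΔL, ΔJ fail)
(e) forbidden (ΔS, ΔL, ΔJ fail)
(f) forbidden (ΔS fails)
(g) forbidden (parity, ΔS, ΔL, ΔJ fail)
(h) allowed
(i) forbidden (parity, ΔS, ΔL, ΔJ fail)
(j) forbidden (parity, ΔS fail)
Total allowed: 1 of 10.

1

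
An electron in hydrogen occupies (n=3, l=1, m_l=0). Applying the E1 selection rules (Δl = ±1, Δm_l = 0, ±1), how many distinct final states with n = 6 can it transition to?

4

E1 requires Δl = ±1, so l_f ∈ {0, 2}; with 0 ≤ l_f ≤ n_f−1 = 5, the allowed l_f values are {0, 2}.
For l_f = 0: m_f ∈ {m_i−1, m_i, m_i+1} ∩ [−0, 0] = {0} → 1 state.
For l_f = 2: m_f ∈ {m_i−1, m_i, m_i+1} ∩ [−2, 2] = {-1, 0, 1} → 3 states.
Total: 4.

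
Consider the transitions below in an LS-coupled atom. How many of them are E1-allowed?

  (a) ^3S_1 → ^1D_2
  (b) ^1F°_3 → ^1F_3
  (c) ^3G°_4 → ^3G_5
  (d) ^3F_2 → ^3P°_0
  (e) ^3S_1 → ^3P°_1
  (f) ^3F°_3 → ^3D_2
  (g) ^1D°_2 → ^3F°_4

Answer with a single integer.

(a) forbidden (parity, ΔS, ΔL fail)
(b) allowed
(c) allowed
(d) forbidden (ΔL, ΔJ fail)
(e) allowed
(f) allowed
(g) forbidden (parity, ΔS, ΔJ fail)
Total allowed: 4 of 7.

4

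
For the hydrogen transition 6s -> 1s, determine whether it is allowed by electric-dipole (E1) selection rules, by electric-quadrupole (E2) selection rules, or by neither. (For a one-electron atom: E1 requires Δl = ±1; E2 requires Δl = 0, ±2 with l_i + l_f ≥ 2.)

Δl = 0 − 0 = +0; l_i + l_f = 0.
E1 (Δl = ±1): not satisfied.
E2 (Δl = 0,±2, l_i+l_f ≥ 2): not satisfied.

neither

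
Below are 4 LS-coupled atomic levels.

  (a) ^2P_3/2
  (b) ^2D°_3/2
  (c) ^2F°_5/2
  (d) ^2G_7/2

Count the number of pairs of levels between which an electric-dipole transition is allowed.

(a)–(b): allowed.
(a)–(c): forbidden (ΔL).
(a)–(d): forbidden (parity, ΔL, ΔJ).
(b)–(c): forbidden (parity).
(b)–(d): forbidden (ΔL, ΔJ).
(c)–(d): allowed.
Allowed pairs: 2 of 6.

2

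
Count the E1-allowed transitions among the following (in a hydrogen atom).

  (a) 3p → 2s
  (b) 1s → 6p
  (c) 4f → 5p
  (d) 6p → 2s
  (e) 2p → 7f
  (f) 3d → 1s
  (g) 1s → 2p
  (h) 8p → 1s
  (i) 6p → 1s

6

(a) allowed
(b) allowed
(c) forbidden — Δl = -2 (E1 requires Δl = ±1)
(d) allowed
(e) forbidden — Δl = +2 (E1 requires Δl = ±1)
(f) forbidden — Δl = -2 (E1 requires Δl = ±1)
(g) allowed
(h) allowed
(i) allowed
Total allowed: 6 of 9.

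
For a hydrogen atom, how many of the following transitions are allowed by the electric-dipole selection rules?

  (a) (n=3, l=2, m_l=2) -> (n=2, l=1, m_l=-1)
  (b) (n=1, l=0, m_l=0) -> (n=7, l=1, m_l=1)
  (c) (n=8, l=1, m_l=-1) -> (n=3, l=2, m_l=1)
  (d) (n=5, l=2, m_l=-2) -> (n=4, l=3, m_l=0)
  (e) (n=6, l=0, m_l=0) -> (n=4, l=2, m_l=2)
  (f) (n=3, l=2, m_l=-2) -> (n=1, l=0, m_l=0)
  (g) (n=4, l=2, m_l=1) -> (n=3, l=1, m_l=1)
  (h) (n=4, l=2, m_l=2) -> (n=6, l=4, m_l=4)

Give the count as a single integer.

2

(a) forbidden — Δm_l = -3 (E1 requires Δm_l = 0, ±1)
(b) allowed
(c) forbidden — Δm_l = +2 (E1 requires Δm_l = 0, ±1)
(d) forbidden — Δm_l = +2 (E1 requires Δm_l = 0, ±1)
(e) forbidden — Δl = +2 (E1 requires Δl = ±1); Δm_l = +2 (E1 requires Δm_l = 0, ±1)
(f) forbidden — Δl = -2 (E1 requires Δl = ±1); Δm_l = +2 (E1 requires Δm_l = 0, ±1)
(g) allowed
(h) forbidden — Δl = +2 (E1 requires Δl = ±1); Δm_l = +2 (E1 requires Δm_l = 0, ±1)
Total allowed: 2 of 8.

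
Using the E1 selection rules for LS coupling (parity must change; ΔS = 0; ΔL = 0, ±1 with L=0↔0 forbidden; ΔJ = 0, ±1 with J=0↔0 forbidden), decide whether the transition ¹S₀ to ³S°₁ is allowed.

forbidden

Parity must change: even → odd — ok.
ΔS = 0: S: 0 → 1 — fails.
ΔL = 0, ±1 (not L=0↔0): L: 0 → 0, ΔL = +0 — fails.
ΔJ = 0, ±1 (not J=0↔0): J: 0 → 1, ΔJ = +1 — ok.
Rule(s) violated: ΔS, ΔL.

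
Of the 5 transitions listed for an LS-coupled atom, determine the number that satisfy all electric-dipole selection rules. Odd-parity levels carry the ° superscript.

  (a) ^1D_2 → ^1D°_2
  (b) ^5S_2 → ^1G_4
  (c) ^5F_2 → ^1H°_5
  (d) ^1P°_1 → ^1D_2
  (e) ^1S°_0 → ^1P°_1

2

(a) allowed
(b) forbidden (parity, ΔS, ΔL, ΔJ fail)
(c) forbidden (ΔS, ΔL, ΔJ fail)
(d) allowed
(e) forbidden (parity fails)
Total allowed: 2 of 5.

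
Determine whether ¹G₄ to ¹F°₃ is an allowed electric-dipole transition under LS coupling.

Initial level: S=0, L=4, J=4, parity even. Final level: S=0, L=3, J=3, parity odd.
Parity must change: even → odd — satisfied.
ΔS = 0: S: 0 → 0 — satisfied.
ΔL = 0, ±1 (not L=0↔0): L: 4 → 3, ΔL = -1 — satisfied.
ΔJ = 0, ±1 (not J=0↔0): J: 4 → 3, ΔJ = -1 — satisfied.
All four E1 rules are satisfied.

allowed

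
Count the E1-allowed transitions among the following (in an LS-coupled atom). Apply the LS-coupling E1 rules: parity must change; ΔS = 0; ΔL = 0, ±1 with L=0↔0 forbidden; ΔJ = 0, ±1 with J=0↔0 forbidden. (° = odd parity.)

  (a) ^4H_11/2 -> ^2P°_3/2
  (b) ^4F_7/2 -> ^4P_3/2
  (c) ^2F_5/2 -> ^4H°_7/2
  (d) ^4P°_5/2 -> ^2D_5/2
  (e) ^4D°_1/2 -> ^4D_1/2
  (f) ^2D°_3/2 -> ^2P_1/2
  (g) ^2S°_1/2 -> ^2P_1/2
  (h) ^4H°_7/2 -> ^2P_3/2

(a) forbidden (ΔS, ΔL, ΔJ fail)
(b) forbidden (parity, ΔL, ΔJ fail)
(c) forbidden (ΔS, ΔL fail)
(d) forbidden (ΔS fails)
(e) allowed
(f) allowed
(g) allowed
(h) forbidden (ΔS, ΔL, ΔJ fail)
Total allowed: 3 of 8.

3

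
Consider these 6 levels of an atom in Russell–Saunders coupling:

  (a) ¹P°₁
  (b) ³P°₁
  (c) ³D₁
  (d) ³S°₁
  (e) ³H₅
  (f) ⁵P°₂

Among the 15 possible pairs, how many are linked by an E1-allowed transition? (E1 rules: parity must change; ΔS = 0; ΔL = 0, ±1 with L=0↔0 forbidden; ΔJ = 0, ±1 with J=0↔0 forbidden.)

(a)–(b): forbidden (parity, ΔS).
(a)–(c): forbidden (ΔS).
(a)–(d): forbidden (parity, ΔS).
(a)–(e): forbidden (ΔS, ΔL, ΔJ).
(a)–(f): forbidden (parity, ΔS).
(b)–(c): allowed.
(b)–(d): forbidden (parity).
(b)–(e): forbidden (ΔL, ΔJ).
(b)–(f): forbidden (parity, ΔS).
(c)–(d): forbidden (ΔL).
(c)–(e): forbidden (parity, ΔL, ΔJ).
(c)–(f): forbidden (ΔS).
(d)–(e): forbidden (ΔL, ΔJ).
(d)–(f): forbidden (parity, ΔS).
(e)–(f): forbidden (ΔS, ΔL, ΔJ).
Allowed pairs: 1 of 15.

1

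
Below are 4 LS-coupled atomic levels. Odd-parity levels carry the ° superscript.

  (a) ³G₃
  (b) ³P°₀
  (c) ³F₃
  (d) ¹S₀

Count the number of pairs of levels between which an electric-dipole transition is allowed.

0

(a)–(b): forbidden (ΔL, ΔJ).
(a)–(c): forbidden (parity).
(a)–(d): forbidden (parity, ΔS, ΔL, ΔJ).
(b)–(c): forbidden (ΔL, ΔJ).
(b)–(d): forbidden (ΔS, ΔJ).
(c)–(d): forbidden (parity, ΔS, ΔL, ΔJ).
Allowed pairs: 0 of 6.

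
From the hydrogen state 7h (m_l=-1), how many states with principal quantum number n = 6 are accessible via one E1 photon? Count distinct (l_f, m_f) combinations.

E1 requires Δl = ±1, so l_f ∈ {4, 6}; with 0 ≤ l_f ≤ n_f−1 = 5, the allowed l_f values are {4}.
For l_f = 4: m_f ∈ {m_i−1, m_i, m_i+1} ∩ [−4, 4] = {-2, -1, 0} → 3 states.
Total: 3.

3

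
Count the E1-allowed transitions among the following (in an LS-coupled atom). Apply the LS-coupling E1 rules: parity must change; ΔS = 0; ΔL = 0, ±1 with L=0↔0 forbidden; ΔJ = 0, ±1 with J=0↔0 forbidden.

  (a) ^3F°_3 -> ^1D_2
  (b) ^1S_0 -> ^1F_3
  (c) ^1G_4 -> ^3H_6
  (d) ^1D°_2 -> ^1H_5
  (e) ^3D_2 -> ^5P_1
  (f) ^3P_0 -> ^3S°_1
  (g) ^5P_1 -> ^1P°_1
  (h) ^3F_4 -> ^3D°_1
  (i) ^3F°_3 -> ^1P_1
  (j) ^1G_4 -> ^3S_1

(a) forbidden (ΔS fails)
(b) forbidden (parity, ΔL, ΔJ fail)
(c) forbidden (parity, ΔS, ΔJ fail)
(d) forbidden (ΔL, ΔJ fail)
(e) forbidden (parity, ΔS fail)
(f) allowed
(g) forbidden (ΔS fails)
(h) forbidden (ΔJ fails)
(i) forbidden (ΔS, ΔL, ΔJ fail)
(j) forbidden (parity, ΔS, ΔL, ΔJ fail)
Total allowed: 1 of 10.

1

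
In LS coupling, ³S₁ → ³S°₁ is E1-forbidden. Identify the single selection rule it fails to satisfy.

the L=0 ↔ L=0 exclusion

Reading off the term symbols: S 1→1, L 0→0, J 1→1, parity even→odd.
Parity must change: even → odd — passes.
ΔS = 0: S: 1 → 1 — passes.
ΔL = 0, ±1 (not L=0↔0): L: 0 → 0, ΔL = +0 — fails.
ΔJ = 0, ±1 (not J=0↔0): J: 1 → 1, ΔJ = +0 — passes.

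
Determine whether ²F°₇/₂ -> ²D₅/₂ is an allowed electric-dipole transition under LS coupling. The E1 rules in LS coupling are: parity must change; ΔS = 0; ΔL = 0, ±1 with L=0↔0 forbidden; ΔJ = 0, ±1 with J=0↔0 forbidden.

allowed

Reading off the term symbols: S 1/2→1/2, L 3→2, J 7/2→5/2, parity odd→even.
Parity must change: odd → even — passes.
ΔS = 0: S: 1/2 → 1/2 — passes.
ΔL = 0, ±1 (not L=0↔0): L: 3 → 2, ΔL = -1 — passes.
ΔJ = 0, ±1 (not J=0↔0): J: 7/2 → 5/2, ΔJ = -1 — passes.
All four E1 rules are satisfied.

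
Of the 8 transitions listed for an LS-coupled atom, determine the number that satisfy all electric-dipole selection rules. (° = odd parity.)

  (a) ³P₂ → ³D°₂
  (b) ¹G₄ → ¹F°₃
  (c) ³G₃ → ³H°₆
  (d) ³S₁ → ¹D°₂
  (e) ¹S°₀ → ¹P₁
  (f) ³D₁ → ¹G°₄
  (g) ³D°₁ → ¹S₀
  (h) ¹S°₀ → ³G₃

3

(a) allowed
(b) allowed
(c) forbidden (ΔJ fails)
(d) forbidden (ΔS, ΔL fail)
(e) allowed
(f) forbidden (ΔS, ΔL, ΔJ fail)
(g) forbidden (ΔS, ΔL fail)
(h) forbidden (ΔS, ΔL, ΔJ fail)
Total allowed: 3 of 8.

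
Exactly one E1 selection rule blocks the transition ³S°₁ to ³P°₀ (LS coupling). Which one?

Reading off the term symbols: S 1→1, L 0→1, J 1→0, parity odd→odd.
Parity must change: odd → odd — ✗.
ΔS = 0: S: 1 → 1 — ✓.
ΔL = 0, ±1 (not L=0↔0): L: 0 → 1, ΔL = +1 — ✓.
ΔJ = 0, ±1 (not J=0↔0): J: 1 → 0, ΔJ = -1 — ✓.

parity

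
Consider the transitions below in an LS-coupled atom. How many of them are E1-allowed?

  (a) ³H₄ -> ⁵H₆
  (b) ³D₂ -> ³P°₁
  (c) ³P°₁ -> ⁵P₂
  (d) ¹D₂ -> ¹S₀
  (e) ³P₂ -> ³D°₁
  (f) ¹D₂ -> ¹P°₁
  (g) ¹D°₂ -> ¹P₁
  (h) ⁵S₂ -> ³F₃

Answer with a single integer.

4

(a) forbidden (parity, ΔS, ΔJ fail)
(b) allowed
(c) forbidden (ΔS fails)
(d) forbidden (parity, ΔL, ΔJ fail)
(e) allowed
(f) allowed
(g) allowed
(h) forbidden (parity, ΔS, ΔL fail)
Total allowed: 4 of 8.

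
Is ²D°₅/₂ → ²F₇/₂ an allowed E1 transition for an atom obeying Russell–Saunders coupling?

allowed

Reading off the term symbols: S 1/2→1/2, L 2→3, J 5/2→7/2, parity odd→even.
ΔS = 0: S: 1/2 → 1/2 — ok.
ΔJ = 0, ±1 (not J=0↔0): J: 5/2 → 7/2, ΔJ = +1 — ok.
ΔL = 0, ±1 (not L=0↔0): L: 2 → 3, ΔL = +1 — ok.
Parity must change: odd → even — ok.
All four E1 rules are satisfied.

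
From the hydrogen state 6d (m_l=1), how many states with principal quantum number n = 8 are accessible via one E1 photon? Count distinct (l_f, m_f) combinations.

5

E1 requires Δl = ±1, so l_f ∈ {1, 3}; with 0 ≤ l_f ≤ n_f−1 = 7, the allowed l_f values are {1, 3}.
For l_f = 1: m_f ∈ {m_i−1, m_i, m_i+1} ∩ [−1, 1] = {0, 1} → 2 states.
For l_f = 3: m_f ∈ {m_i−1, m_i, m_i+1} ∩ [−3, 3] = {0, 1, 2} → 3 states.
Total: 5.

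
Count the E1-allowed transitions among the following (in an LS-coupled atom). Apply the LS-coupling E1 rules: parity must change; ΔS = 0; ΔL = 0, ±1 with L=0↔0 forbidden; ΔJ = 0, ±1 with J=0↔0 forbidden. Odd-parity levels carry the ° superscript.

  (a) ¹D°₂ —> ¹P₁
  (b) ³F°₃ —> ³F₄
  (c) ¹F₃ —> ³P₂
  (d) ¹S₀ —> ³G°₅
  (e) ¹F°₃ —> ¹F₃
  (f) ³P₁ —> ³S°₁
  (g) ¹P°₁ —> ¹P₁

(a) allowed
(b) allowed
(c) forbidden (parity, ΔS, ΔL fail)
(d) forbidden (ΔS, ΔL, ΔJ fail)
(e) allowed
(f) allowed
(g) allowed
Total allowed: 5 of 7.

5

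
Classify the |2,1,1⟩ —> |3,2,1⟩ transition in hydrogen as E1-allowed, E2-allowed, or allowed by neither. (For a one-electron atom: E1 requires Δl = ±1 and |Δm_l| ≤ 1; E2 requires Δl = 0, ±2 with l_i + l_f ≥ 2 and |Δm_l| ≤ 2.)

Δl = 2 − 1 = +1; l_i + l_f = 3.
Δm_l = +0.
E1 (Δl = ±1, |Δm_l| ≤ 1): satisfied.
E2 (Δl = 0,±2, l_i+l_f ≥ 2, |Δm_l| ≤ 2): not satisfied.

E1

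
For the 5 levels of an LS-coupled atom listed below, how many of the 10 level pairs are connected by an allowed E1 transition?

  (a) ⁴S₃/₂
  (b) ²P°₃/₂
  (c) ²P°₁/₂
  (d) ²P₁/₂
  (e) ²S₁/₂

4

(a)–(b): forbidden (ΔS).
(a)–(c): forbidden (ΔS).
(a)–(d): forbidden (parity, ΔS).
(a)–(e): forbidden (parity, ΔS, ΔL).
(b)–(c): forbidden (parity).
(b)–(d): allowed.
(b)–(e): allowed.
(c)–(d): allowed.
(c)–(e): allowed.
(d)–(e): forbidden (parity).
Allowed pairs: 4 of 10.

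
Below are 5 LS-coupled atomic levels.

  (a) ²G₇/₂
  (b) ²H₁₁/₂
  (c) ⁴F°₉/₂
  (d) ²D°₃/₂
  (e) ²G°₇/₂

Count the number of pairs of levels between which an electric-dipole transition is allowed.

1

(a)–(b): forbidden (parity, ΔJ).
(a)–(c): forbidden (ΔS).
(a)–(d): forbidden (ΔL, ΔJ).
(a)–(e): allowed.
(b)–(c): forbidden (ΔS, ΔL).
(b)–(d): forbidden (ΔL, ΔJ).
(b)–(e): forbidden (ΔJ).
(c)–(d): forbidden (parity, ΔS, ΔJ).
(c)–(e): forbidden (parity, ΔS).
(d)–(e): forbidden (parity, ΔL, ΔJ).
Allowed pairs: 1 of 10.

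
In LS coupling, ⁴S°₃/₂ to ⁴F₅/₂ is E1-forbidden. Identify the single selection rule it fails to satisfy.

the ΔL = 0, ±1 rule

Parity must change: odd → even — ✓.
ΔS = 0: S: 3/2 → 3/2 — ✓.
ΔL = 0, ±1 (not L=0↔0): L: 0 → 3, ΔL = +3 — ✗.
ΔJ = 0, ±1 (not J=0↔0): J: 3/2 → 5/2, ΔJ = +1 — ✓.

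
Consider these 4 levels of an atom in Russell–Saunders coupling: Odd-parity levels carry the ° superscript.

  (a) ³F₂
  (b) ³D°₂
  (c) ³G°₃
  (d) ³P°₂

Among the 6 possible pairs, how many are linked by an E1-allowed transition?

2

(a)–(b): allowed.
(a)–(c): allowed.
(a)–(d): forbidden (ΔL).
(b)–(c): forbidden (parity, ΔL).
(b)–(d): forbidden (parity).
(c)–(d): forbidden (parity, ΔL).
Allowed pairs: 2 of 6.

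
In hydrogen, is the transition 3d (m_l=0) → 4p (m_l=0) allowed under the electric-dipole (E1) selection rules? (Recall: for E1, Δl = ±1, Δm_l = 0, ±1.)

allowed

Δl = 1 − 2 = -1; the E1 rule Δl = ±1 is ok.
m_l: 0 → 0 (Δm_l = +0). |Δm_l| ≤ 1 ok.
All E1 selection rules are satisfied.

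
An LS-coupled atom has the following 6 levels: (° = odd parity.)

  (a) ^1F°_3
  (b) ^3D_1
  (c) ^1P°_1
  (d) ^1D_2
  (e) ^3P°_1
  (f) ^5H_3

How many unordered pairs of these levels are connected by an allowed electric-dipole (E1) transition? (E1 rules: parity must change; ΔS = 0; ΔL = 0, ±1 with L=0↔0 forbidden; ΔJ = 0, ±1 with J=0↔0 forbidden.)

(a)–(b): forbidden (ΔS, ΔJ).
(a)–(c): forbidden (parity, ΔL, ΔJ).
(a)–(d): allowed.
(a)–(e): forbidden (parity, ΔS, ΔL, ΔJ).
(a)–(f): forbidden (ΔS, ΔL).
(b)–(c): forbidden (ΔS).
(b)–(d): forbidden (parity, ΔS).
(b)–(e): allowed.
(b)–(f): forbidden (parity, ΔS, ΔL, ΔJ).
(c)–(d): allowed.
(c)–(e): forbidden (parity, ΔS).
(c)–(f): forbidden (ΔS, ΔL, ΔJ).
(d)–(e): forbidden (ΔS).
(d)–(f): forbidden (parity, ΔS, ΔL).
(e)–(f): forbidden (ΔS, ΔL, ΔJ).
Allowed pairs: 3 of 15.

3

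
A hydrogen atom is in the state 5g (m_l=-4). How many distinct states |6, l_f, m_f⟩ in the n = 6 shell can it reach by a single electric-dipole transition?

E1 requires Δl = ±1, so l_f ∈ {3, 5}; with 0 ≤ l_f ≤ n_f−1 = 5, the allowed l_f values are {3, 5}.
For l_f = 3: m_f ∈ {m_i−1, m_i, m_i+1} ∩ [−3, 3] = {-3} → 1 state.
For l_f = 5: m_f ∈ {m_i−1, m_i, m_i+1} ∩ [−5, 5] = {-5, -4, -3} → 3 states.
Total: 4.

4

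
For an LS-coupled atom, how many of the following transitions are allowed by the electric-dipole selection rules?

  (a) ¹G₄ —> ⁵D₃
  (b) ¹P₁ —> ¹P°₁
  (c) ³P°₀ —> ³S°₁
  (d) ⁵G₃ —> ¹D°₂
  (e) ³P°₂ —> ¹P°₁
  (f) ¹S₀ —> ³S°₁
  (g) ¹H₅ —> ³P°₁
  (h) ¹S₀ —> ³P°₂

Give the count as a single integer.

1

(a) forbidden (parity, ΔS, ΔL fail)
(b) allowed
(c) forbidden (parity fails)
(d) forbidden (ΔS, ΔL fail)
(e) forbidden (parity, ΔS fail)
(f) forbidden (ΔS, ΔL fail)
(g) forbidden (ΔS, ΔL, ΔJ fail)
(h) forbidden (ΔS, ΔJ fail)
Total allowed: 1 of 8.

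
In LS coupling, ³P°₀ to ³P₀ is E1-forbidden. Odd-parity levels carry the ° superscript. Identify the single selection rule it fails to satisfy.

the J=0 ↔ J=0 exclusion

Parity must change: odd → even — passes.
ΔS = 0: S: 1 → 1 — passes.
ΔJ = 0, ±1 (not J=0↔0): J: 0 → 0, ΔJ = +0 — fails.
ΔL = 0, ±1 (not L=0↔0): L: 1 → 1, ΔL = +0 — passes.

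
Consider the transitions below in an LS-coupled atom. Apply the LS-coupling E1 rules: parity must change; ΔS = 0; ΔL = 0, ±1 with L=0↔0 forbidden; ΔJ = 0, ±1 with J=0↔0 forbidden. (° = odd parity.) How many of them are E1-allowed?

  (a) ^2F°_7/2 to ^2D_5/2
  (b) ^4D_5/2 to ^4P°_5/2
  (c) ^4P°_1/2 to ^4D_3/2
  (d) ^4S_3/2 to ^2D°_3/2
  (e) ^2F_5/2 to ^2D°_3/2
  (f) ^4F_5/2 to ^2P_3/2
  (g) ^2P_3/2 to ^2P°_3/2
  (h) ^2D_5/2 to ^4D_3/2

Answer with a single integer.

(a) allowed
(b) allowed
(c) allowed
(d) forbidden (ΔS, ΔL fail)
(e) allowed
(f) forbidden (parity, ΔS, ΔL fail)
(g) allowed
(h) forbidden (parity, ΔS fail)
Total allowed: 5 of 8.

5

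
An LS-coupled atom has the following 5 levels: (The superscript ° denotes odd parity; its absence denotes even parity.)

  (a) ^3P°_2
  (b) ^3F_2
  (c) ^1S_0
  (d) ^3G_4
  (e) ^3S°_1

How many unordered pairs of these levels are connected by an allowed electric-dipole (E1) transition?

0

(a)–(b): forbidden (ΔL).
(a)–(c): forbidden (ΔS, ΔJ).
(a)–(d): forbidden (ΔL, ΔJ).
(a)–(e): forbidden (parity).
(b)–(c): forbidden (parity, ΔS, ΔL, ΔJ).
(b)–(d): forbidden (parity, ΔJ).
(b)–(e): forbidden (ΔL).
(c)–(d): forbidden (parity, ΔS, ΔL, ΔJ).
(c)–(e): forbidden (ΔS, ΔL).
(d)–(e): forbidden (ΔL, ΔJ).
Allowed pairs: 0 of 10.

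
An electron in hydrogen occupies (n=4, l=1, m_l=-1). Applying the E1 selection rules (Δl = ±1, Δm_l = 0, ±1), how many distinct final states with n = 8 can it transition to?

E1 requires Δl = ±1, so l_f ∈ {0, 2}; with 0 ≤ l_f ≤ n_f−1 = 7, the allowed l_f values are {0, 2}.
For l_f = 0: m_f ∈ {m_i−1, m_i, m_i+1} ∩ [−0, 0] = {0} → 1 state.
For l_f = 2: m_f ∈ {m_i−1, m_i, m_i+1} ∩ [−2, 2] = {-2, -1, 0} → 3 states.
Total: 4.

4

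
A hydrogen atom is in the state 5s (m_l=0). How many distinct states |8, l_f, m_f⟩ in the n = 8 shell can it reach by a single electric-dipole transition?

E1 requires Δl = ±1, so l_f ∈ {-1, 1}; with 0 ≤ l_f ≤ n_f−1 = 7, the allowed l_f values are {1}.
For l_f = 1: m_f ∈ {m_i−1, m_i, m_i+1} ∩ [−1, 1] = {-1, 0, 1} → 3 states.
Total: 3.

3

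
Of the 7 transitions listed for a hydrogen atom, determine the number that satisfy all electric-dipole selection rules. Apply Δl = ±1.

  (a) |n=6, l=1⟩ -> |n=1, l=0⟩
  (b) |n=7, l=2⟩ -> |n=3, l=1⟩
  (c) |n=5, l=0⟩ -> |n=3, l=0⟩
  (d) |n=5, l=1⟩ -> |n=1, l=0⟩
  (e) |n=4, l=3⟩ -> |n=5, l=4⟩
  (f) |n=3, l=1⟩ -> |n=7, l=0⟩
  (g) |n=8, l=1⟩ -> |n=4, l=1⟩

5

(a) allowed
(b) allowed
(c) forbidden — Δl = +0 (E1 requires Δl = ±1)
(d) allowed
(e) allowed
(f) allowed
(g) forbidden — Δl = +0 (E1 requires Δl = ±1)
Total allowed: 5 of 7.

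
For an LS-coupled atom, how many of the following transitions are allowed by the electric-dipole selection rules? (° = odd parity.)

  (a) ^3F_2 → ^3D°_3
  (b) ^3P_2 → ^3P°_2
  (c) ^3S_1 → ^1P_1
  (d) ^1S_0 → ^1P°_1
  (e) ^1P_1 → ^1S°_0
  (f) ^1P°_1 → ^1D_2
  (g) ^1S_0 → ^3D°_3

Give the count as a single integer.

(a) allowed
(b) allowed
(c) forbidden (parity, ΔS fail)
(d) allowed
(e) allowed
(f) allowed
(g) forbidden (ΔS, ΔL, ΔJ fail)
Total allowed: 5 of 7.

5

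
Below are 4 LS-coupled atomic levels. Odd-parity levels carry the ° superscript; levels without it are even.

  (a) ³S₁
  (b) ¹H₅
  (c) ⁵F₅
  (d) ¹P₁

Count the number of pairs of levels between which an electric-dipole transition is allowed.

0

(a)–(b): forbidden (parity, ΔS, ΔL, ΔJ).
(a)–(c): forbidden (parity, ΔS, ΔL, ΔJ).
(a)–(d): forbidden (parity, ΔS).
(b)–(c): forbidden (parity, ΔS, ΔL).
(b)–(d): forbidden (parity, ΔL, ΔJ).
(c)–(d): forbidden (parity, ΔS, ΔL, ΔJ).
Allowed pairs: 0 of 6.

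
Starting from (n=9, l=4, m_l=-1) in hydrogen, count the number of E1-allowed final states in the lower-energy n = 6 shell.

E1 requires Δl = ±1, so l_f ∈ {3, 5}; with 0 ≤ l_f ≤ n_f−1 = 5, the allowed l_f values are {3, 5}.
For l_f = 3: m_f ∈ {m_i−1, m_i, m_i+1} ∩ [−3, 3] = {-2, -1, 0} → 3 states.
For l_f = 5: m_f ∈ {m_i−1, m_i, m_i+1} ∩ [−5, 5] = {-2, -1, 0} → 3 states.
Total: 6.

6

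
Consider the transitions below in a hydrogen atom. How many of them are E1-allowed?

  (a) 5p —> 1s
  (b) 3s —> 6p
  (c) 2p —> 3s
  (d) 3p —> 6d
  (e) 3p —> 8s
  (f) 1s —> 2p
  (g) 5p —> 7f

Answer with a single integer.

6

(a) allowed
(b) allowed
(c) allowed
(d) allowed
(e) allowed
(f) allowed
(g) forbidden — Δl = +2 (E1 requires Δl = ±1)
Total allowed: 6 of 7.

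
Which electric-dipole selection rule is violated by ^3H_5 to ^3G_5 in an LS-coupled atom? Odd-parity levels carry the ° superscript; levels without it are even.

Reading off the term symbols: S 1→1, L 5→4, J 5→5, parity even→even.
Parity must change: even → even — fails.
ΔS = 0: S: 1 → 1 — passes.
ΔL = 0, ±1 (not L=0↔0): L: 5 → 4, ΔL = -1 — passes.
ΔJ = 0, ±1 (not J=0↔0): J: 5 → 5, ΔJ = +0 — passes.

parity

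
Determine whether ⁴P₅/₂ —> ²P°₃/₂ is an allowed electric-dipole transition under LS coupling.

forbidden

Reading off the term symbols: S 3/2→1/2, L 1→1, J 5/2→3/2, parity even→odd.
Parity must change: even → odd — ✓.
ΔS = 0: S: 3/2 → 1/2 — ✗.
ΔL = 0, ±1 (not L=0↔0): L: 1 → 1, ΔL = +0 — ✓.
ΔJ = 0, ±1 (not J=0↔0): J: 5/2 → 3/2, ΔJ = -1 — ✓.
Rule(s) violated: ΔS.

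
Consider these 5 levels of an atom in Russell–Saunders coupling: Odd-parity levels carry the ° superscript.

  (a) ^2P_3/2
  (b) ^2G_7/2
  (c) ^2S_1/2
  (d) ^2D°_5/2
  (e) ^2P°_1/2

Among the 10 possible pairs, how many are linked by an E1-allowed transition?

(a)–(b): forbidden (parity, ΔL, ΔJ).
(a)–(c): forbidden (parity).
(a)–(d): allowed.
(a)–(e): allowed.
(b)–(c): forbidden (parity, ΔL, ΔJ).
(b)–(d): forbidden (ΔL).
(b)–(e): forbidden (ΔL, ΔJ).
(c)–(d): forbidden (ΔL, ΔJ).
(c)–(e): allowed.
(d)–(e): forbidden (parity, ΔJ).
Allowed pairs: 3 of 10.

3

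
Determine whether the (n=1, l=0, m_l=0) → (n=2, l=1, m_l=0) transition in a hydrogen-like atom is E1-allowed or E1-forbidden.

allowed

l: 0 → 1 (Δl = +1). Δl = ±1 ✓.
Δm_l = 0 − (0) = +0. E1 requires Δm_l = 0, ±1: ✓.
All E1 selection rules are satisfied.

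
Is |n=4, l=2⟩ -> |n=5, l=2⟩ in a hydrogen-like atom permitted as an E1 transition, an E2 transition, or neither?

Δl = 2 − 2 = +0; l_i + l_f = 4.
E1 (Δl = ±1): not satisfied.
E2 (Δl = 0,±2, l_i+l_f ≥ 2): satisfied.

E2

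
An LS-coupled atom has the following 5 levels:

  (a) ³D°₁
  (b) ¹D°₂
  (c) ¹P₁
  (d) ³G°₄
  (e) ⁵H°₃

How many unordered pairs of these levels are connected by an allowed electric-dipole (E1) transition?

(a)–(b): forbidden (parity, ΔS).
(a)–(c): forbidden (ΔS).
(a)–(d): forbidden (parity, ΔL, ΔJ).
(a)–(e): forbidden (parity, ΔS, ΔL, ΔJ).
(b)–(c): allowed.
(b)–(d): forbidden (parity, ΔS, ΔL, ΔJ).
(b)–(e): forbidden (parity, ΔS, ΔL).
(c)–(d): forbidden (ΔS, ΔL, ΔJ).
(c)–(e): forbidden (ΔS, ΔL, ΔJ).
(d)–(e): forbidden (parity, ΔS).
Allowed pairs: 1 of 10.

1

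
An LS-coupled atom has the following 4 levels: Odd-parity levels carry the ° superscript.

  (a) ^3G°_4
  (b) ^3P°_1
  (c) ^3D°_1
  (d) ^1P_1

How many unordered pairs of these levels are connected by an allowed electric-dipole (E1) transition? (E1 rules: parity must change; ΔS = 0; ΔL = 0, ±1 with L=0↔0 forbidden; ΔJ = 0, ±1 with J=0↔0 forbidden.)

(a)–(b): forbidden (parity, ΔL, ΔJ).
(a)–(c): forbidden (parity, ΔL, ΔJ).
(a)–(d): forbidden (ΔS, ΔL, ΔJ).
(b)–(c): forbidden (parity).
(b)–(d): forbidden (ΔS).
(c)–(d): forbidden (ΔS).
Allowed pairs: 0 of 6.

0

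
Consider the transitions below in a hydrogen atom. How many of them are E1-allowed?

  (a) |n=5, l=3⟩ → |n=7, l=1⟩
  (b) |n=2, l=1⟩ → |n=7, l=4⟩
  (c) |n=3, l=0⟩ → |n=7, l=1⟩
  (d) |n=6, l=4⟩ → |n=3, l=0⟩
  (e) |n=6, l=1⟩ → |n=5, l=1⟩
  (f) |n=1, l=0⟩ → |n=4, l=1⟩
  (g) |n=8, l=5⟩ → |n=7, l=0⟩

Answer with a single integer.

(a) forbidden — Δl = -2 (E1 requires Δl = ±1)
(b) forbidden — Δl = +3 (E1 requires Δl = ±1)
(c) allowed
(d) forbidden — Δl = -4 (E1 requires Δl = ±1)
(e) forbidden — Δl = +0 (E1 requires Δl = ±1)
(f) allowed
(g) forbidden — Δl = -5 (E1 requires Δl = ±1)
Total allowed: 2 of 7.

2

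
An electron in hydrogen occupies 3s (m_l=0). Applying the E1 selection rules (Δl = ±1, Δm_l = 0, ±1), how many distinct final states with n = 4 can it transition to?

E1 requires Δl = ±1, so l_f ∈ {-1, 1}; with 0 ≤ l_f ≤ n_f−1 = 3, the allowed l_f values are {1}.
For l_f = 1: m_f ∈ {m_i−1, m_i, m_i+1} ∩ [−1, 1] = {-1, 0, 1} → 3 states.
Total: 3.

3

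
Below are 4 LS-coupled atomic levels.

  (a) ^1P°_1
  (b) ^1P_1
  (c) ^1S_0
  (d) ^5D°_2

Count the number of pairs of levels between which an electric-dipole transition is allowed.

2

(a)–(b): allowed.
(a)–(c): allowed.
(a)–(d): forbidden (parity, ΔS).
(b)–(c): forbidden (parity).
(b)–(d): forbidden (ΔS).
(c)–(d): forbidden (ΔS, ΔL, ΔJ).
Allowed pairs: 2 of 6.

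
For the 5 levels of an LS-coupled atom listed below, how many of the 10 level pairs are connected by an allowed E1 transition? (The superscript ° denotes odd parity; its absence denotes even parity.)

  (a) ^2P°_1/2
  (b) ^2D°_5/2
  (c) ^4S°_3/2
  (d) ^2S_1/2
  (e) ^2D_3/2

3

(a)–(b): forbidden (parity, ΔJ).
(a)–(c): forbidden (parity, ΔS).
(a)–(d): allowed.
(a)–(e): allowed.
(b)–(c): forbidden (parity, ΔS, ΔL).
(b)–(d): forbidden (ΔL, ΔJ).
(b)–(e): allowed.
(c)–(d): forbidden (ΔS, ΔL).
(c)–(e): forbidden (ΔS, ΔL).
(d)–(e): forbidden (parity, ΔL).
Allowed pairs: 3 of 10.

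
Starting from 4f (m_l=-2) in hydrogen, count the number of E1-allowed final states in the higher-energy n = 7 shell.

E1 requires Δl = ±1, so l_f ∈ {2, 4}; with 0 ≤ l_f ≤ n_f−1 = 6, the allowed l_f values are {2, 4}.
For l_f = 2: m_f ∈ {m_i−1, m_i, m_i+1} ∩ [−2, 2] = {-2, -1} → 2 states.
For l_f = 4: m_f ∈ {m_i−1, m_i, m_i+1} ∩ [−4, 4] = {-3, -2, -1} → 3 states.
Total: 5.

5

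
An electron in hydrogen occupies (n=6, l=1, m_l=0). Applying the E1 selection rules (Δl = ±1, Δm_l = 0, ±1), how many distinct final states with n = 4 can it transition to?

4

E1 requires Δl = ±1, so l_f ∈ {0, 2}; with 0 ≤ l_f ≤ n_f−1 = 3, the allowed l_f values are {0, 2}.
For l_f = 0: m_f ∈ {m_i−1, m_i, m_i+1} ∩ [−0, 0] = {0} → 1 state.
For l_f = 2: m_f ∈ {m_i−1, m_i, m_i+1} ∩ [−2, 2] = {-1, 0, 1} → 3 states.
Total: 4.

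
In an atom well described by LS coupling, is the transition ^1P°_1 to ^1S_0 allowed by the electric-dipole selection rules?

Parity must change: odd → even — passes.
ΔS = 0: S: 0 → 0 — passes.
ΔL = 0, ±1 (not L=0↔0): L: 1 → 0, ΔL = -1 — passes.
ΔJ = 0, ±1 (not J=0↔0): J: 1 → 0, ΔJ = -1 — passes.
All four E1 rules are satisfied.

allowed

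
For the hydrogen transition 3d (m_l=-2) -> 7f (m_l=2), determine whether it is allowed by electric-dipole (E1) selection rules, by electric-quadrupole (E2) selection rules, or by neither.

Δl = 3 − 2 = +1; l_i + l_f = 5.
Δm_l = +4.
E1 (Δl = ±1, |Δm_l| ≤ 1): not satisfied.
E2 (Δl = 0,±2, l_i+l_f ≥ 2, |Δm_l| ≤ 2): not satisfied.

neither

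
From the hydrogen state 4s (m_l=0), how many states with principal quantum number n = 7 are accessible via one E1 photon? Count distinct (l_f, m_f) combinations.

3

E1 requires Δl = ±1, so l_f ∈ {-1, 1}; with 0 ≤ l_f ≤ n_f−1 = 6, the allowed l_f values are {1}.
For l_f = 1: m_f ∈ {m_i−1, m_i, m_i+1} ∩ [−1, 1] = {-1, 0, 1} → 3 states.
Total: 3.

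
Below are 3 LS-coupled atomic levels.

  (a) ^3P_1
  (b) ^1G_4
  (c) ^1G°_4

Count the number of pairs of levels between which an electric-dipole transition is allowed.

(a)–(b): forbidden (parity, ΔS, ΔL, ΔJ).
(a)–(c): forbidden (ΔS, ΔL, ΔJ).
(b)–(c): allowed.
Allowed pairs: 1 of 3.

1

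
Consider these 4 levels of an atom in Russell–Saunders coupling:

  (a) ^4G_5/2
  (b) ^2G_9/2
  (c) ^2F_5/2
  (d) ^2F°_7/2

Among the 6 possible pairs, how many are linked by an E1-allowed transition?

2

(a)–(b): forbidden (parity, ΔS, ΔJ).
(a)–(c): forbidden (parity, ΔS).
(a)–(d): forbidden (ΔS).
(b)–(c): forbidden (parity, ΔJ).
(b)–(d): allowed.
(c)–(d): allowed.
Allowed pairs: 2 of 6.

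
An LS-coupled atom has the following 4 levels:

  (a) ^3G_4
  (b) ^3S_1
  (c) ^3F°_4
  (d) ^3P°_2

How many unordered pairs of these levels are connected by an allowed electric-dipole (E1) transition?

(a)–(b): forbidden (parity, ΔL, ΔJ).
(a)–(c): allowed.
(a)–(d): forbidden (ΔL, ΔJ).
(b)–(c): forbidden (ΔL, ΔJ).
(b)–(d): allowed.
(c)–(d): forbidden (parity, ΔL, ΔJ).
Allowed pairs: 2 of 6.

2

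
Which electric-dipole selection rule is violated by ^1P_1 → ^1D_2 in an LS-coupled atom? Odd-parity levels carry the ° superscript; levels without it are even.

ΔS = 0: S: 0 → 0 — passes.
ΔL = 0, ±1 (not L=0↔0): L: 1 → 2, ΔL = +1 — passes.
ΔJ = 0, ±1 (not J=0↔0): J: 1 → 2, ΔJ = +1 — passes.
Parity must change: even → even — fails.

parity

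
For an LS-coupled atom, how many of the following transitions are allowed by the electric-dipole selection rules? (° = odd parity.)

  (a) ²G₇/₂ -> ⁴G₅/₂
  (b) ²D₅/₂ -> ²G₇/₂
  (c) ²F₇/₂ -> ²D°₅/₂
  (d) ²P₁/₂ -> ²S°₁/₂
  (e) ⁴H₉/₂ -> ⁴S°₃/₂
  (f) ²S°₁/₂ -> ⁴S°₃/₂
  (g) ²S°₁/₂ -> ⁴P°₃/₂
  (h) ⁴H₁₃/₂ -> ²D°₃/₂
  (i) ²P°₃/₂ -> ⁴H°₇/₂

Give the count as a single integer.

2

(a) forbidden (parity, ΔS fail)
(b) forbidden (parity, ΔL fail)
(c) allowed
(d) allowed
(e) forbidden (ΔL, ΔJ fail)
(f) forbidden (parity, ΔS, ΔL fail)
(g) forbidden (parity, ΔS fail)
(h) forbidden (ΔS, ΔL, ΔJ fail)
(i) forbidden (parity, ΔS, ΔL, ΔJ fail)
Total allowed: 2 of 9.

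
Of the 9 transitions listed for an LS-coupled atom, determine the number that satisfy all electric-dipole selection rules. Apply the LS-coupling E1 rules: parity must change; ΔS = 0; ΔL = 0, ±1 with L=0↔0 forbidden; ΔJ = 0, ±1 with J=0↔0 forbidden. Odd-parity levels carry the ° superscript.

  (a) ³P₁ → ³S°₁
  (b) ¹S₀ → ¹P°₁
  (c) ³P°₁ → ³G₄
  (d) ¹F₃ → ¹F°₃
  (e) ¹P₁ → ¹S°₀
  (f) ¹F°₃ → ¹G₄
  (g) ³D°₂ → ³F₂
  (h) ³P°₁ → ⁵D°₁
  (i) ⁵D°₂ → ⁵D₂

(a) allowed
(b) allowed
(c) forbidden (ΔL, ΔJ fail)
(d) allowed
(e) allowed
(f) allowed
(g) allowed
(h) forbidden (parity, ΔS fail)
(i) allowed
Total allowed: 7 of 9.

7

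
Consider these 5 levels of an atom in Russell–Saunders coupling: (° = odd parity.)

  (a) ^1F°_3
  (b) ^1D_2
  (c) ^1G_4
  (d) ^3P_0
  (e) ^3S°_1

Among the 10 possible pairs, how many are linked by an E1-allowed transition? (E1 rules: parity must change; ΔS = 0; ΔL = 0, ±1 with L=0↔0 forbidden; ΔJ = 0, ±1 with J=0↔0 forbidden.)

3

(a)–(b): allowed.
(a)–(c): allowed.
(a)–(d): forbidden (ΔS, ΔL, ΔJ).
(a)–(e): forbidden (parity, ΔS, ΔL, ΔJ).
(b)–(c): forbidden (parity, ΔL, ΔJ).
(b)–(d): forbidden (parity, ΔS, ΔJ).
(b)–(e): forbidden (ΔS, ΔL).
(c)–(d): forbidden (parity, ΔS, ΔL, ΔJ).
(c)–(e): forbidden (ΔS, ΔL, ΔJ).
(d)–(e): allowed.
Allowed pairs: 3 of 10.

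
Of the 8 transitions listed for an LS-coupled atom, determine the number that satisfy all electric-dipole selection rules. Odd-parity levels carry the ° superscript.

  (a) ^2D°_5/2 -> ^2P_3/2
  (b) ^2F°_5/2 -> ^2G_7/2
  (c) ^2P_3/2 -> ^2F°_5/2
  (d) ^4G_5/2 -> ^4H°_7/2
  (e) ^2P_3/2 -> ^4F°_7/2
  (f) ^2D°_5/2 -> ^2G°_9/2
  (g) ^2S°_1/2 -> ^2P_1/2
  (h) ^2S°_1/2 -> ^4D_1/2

(a) allowed
(b) allowed
(c) forbidden (ΔL fails)
(d) allowed
(e) forbidden (ΔS, ΔL, ΔJ fail)
(f) forbidden (parity, ΔL, ΔJ fail)
(g) allowed
(h) forbidden (ΔS, ΔL fail)
Total allowed: 4 of 8.

4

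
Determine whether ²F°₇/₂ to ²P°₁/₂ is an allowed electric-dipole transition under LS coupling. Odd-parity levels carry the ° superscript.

forbidden

Initial level: S=1/2, L=3, J=7/2, parity odd. Final level: S=1/2, L=1, J=1/2, parity odd.
ΔS = 0: S: 1/2 → 1/2 — ok.
Parity must change: odd → odd — fails.
ΔJ = 0, ±1 (not J=0↔0): J: 7/2 → 1/2, ΔJ = -3 — fails.
ΔL = 0, ±1 (not L=0↔0): L: 3 → 1, ΔL = -2 — fails.
Rule(s) violated: parity, ΔL, ΔJ.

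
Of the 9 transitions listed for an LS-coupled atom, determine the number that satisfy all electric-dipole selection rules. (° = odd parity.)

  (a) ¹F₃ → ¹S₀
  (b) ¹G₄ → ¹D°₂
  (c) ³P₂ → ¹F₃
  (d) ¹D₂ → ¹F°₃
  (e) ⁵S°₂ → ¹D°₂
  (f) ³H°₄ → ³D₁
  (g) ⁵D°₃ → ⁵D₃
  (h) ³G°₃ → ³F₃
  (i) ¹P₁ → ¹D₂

(a) forbidden (parity, ΔL, ΔJ fail)
(b) forbidden (ΔL, ΔJ fail)
(c) forbidden (parity, ΔS, ΔL fail)
(d) allowed
(e) forbidden (parity, ΔS, ΔL fail)
(f) forbidden (ΔL, ΔJ fail)
(g) allowed
(h) allowed
(i) forbidden (parity fails)
Total allowed: 3 of 9.

3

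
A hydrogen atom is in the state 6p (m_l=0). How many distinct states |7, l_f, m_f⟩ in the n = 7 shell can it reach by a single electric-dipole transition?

4

E1 requires Δl = ±1, so l_f ∈ {0, 2}; with 0 ≤ l_f ≤ n_f−1 = 6, the allowed l_f values are {0, 2}.
For l_f = 0: m_f ∈ {m_i−1, m_i, m_i+1} ∩ [−0, 0] = {0} → 1 state.
For l_f = 2: m_f ∈ {m_i−1, m_i, m_i+1} ∩ [−2, 2] = {-1, 0, 1} → 3 states.
Total: 4.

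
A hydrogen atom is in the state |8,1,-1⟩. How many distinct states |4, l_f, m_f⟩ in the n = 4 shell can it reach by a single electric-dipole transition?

4

E1 requires Δl = ±1, so l_f ∈ {0, 2}; with 0 ≤ l_f ≤ n_f−1 = 3, the allowed l_f values are {0, 2}.
For l_f = 0: m_f ∈ {m_i−1, m_i, m_i+1} ∩ [−0, 0] = {0} → 1 state.
For l_f = 2: m_f ∈ {m_i−1, m_i, m_i+1} ∩ [−2, 2] = {-2, -1, 0} → 3 states.
Total: 4.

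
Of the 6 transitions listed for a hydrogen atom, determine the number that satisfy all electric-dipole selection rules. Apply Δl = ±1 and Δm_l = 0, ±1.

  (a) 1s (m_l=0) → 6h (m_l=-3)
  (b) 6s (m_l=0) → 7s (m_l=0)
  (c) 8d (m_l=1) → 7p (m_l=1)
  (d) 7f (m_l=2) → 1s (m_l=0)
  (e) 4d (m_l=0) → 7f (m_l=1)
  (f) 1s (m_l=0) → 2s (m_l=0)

(a) forbidden — Δl = +5 (E1 requires Δl = ±1); Δm_l = -3 (E1 requires Δm_l = 0, ±1)
(b) forbidden — Δl = +0 (E1 requires Δl = ±1)
(c) allowed
(d) forbidden — Δl = -3 (E1 requires Δl = ±1); Δm_l = -2 (E1 requires Δm_l = 0, ±1)
(e) allowed
(f) forbidden — Δl = +0 (E1 requires Δl = ±1)
Total allowed: 2 of 6.

2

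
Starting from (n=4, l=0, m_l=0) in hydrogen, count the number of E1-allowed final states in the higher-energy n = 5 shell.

3

E1 requires Δl = ±1, so l_f ∈ {-1, 1}; with 0 ≤ l_f ≤ n_f−1 = 4, the allowed l_f values are {1}.
For l_f = 1: m_f ∈ {m_i−1, m_i, m_i+1} ∩ [−1, 1] = {-1, 0, 1} → 3 states.
Total: 3.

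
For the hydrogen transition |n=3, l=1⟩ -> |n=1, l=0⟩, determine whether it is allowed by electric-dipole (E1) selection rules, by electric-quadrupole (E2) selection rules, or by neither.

Δl = 0 − 1 = -1; l_i + l_f = 1.
E1 (Δl = ±1): satisfied.
E2 (Δl = 0,±2, l_i+l_f ≥ 2): not satisfied.

E1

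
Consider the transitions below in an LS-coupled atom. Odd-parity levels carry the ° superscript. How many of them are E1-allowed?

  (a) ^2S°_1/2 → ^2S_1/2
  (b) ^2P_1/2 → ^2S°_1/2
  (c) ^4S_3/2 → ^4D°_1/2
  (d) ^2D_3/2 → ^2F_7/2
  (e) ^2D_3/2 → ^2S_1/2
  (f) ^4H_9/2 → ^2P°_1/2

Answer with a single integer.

1

(a) forbidden (ΔL fails)
(b) allowed
(c) forbidden (ΔL fails)
(d) forbidden (parity, ΔJ fail)
(e) forbidden (parity, ΔL fail)
(f) forbidden (ΔS, ΔL, ΔJ fail)
Total allowed: 1 of 6.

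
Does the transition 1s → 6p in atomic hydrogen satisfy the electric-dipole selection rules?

allowed

Initial l = 0, final l = 1, so Δl = +1. E1 requires Δl = ±1: ✓.
All E1 selection rules are satisfied.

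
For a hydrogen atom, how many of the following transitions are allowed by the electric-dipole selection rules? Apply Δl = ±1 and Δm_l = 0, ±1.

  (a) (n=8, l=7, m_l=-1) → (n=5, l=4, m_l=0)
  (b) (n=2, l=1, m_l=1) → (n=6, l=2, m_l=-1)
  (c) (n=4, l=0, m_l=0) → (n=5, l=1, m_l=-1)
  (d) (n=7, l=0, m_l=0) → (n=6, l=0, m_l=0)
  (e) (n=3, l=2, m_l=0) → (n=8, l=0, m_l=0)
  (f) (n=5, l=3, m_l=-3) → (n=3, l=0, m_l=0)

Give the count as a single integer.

1

(a) forbidden — Δl = -3 (E1 requires Δl = ±1)
(b) forbidden — Δm_l = -2 (E1 requires Δm_l = 0, ±1)
(c) allowed
(d) forbidden — Δl = +0 (E1 requires Δl = ±1)
(e) forbidden — Δl = -2 (E1 requires Δl = ±1)
(f) forbidden — Δl = -3 (E1 requires Δl = ±1); Δm_l = +3 (E1 requires Δm_l = 0, ±1)
Total allowed: 1 of 6.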